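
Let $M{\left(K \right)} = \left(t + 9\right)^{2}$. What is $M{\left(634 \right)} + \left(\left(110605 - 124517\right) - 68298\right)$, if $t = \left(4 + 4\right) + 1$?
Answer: $-81886$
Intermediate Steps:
$t = 9$ ($t = 8 + 1 = 9$)
$M{\left(K \right)} = 324$ ($M{\left(K \right)} = \left(9 + 9\right)^{2} = 18^{2} = 324$)
$M{\left(634 \right)} + \left(\left(110605 - 124517\right) - 68298\right) = 324 + \left(\left(110605 - 124517\right) - 68298\right) = 324 - 82210 = -81886$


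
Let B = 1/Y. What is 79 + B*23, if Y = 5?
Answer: 418/5 ≈ 83.600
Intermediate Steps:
B = ⅕ (B = 1/5 = ⅕ ≈ 0.20000)
79 + B*23 = 79 + (⅕)*23 = 79 + 23/5 = 418/5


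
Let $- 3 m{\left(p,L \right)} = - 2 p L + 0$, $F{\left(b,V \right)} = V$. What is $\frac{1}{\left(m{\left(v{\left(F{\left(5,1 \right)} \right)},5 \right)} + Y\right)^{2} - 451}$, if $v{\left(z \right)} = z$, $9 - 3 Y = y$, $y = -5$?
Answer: $- \frac{1}{387} \approx -0.002584$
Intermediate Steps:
$Y = \frac{14}{3}$ ($Y = 3 - - \frac{5}{3} = 3 + \frac{5}{3} = \frac{14}{3} \approx 4.6667$)
$m{\left(p,L \right)} = \frac{2 L p}{3}$ ($m{\left(p,L \right)} = - \frac{- 2 p L + 0}{3} = - \frac{- 2 L p + 0}{3} = - \frac{\left(-2\right) L p}{3} = \frac{2 L p}{3}$)
$\frac{1}{\left(m{\left(v{\left(F{\left(5,1 \right)} \right)},5 \right)} + Y\right)^{2} - 451} = \frac{1}{\left(\frac{2}{3} \cdot 5 \cdot 1 + \frac{14}{3}\right)^{2} - 451} = \frac{1}{\left(\frac{10}{3} + \frac{14}{3}\right)^{2} - 451} = \frac{1}{8^{2} - 451} = \frac{1}{64 - 451} = \frac{1}{-387} = - \frac{1}{387}$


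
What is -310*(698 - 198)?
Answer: -155000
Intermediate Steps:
-310*(698 - 198) = -310*500 = -155000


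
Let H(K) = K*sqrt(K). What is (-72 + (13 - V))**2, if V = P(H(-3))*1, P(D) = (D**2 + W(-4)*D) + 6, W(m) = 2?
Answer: 1336 - 456*I*sqrt(3) ≈ 1336.0 - 789.82*I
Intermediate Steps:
H(K) = K**(3/2)
P(D) = 6 + D**2 + 2*D (P(D) = (D**2 + 2*D) + 6 = 6 + D**2 + 2*D)
V = -21 - 6*I*sqrt(3) (V = (6 + ((-3)**(3/2))**2 + 2*(-3)**(3/2))*1 = (6 + (-3*I*sqrt(3))**2 + 2*(-3*I*sqrt(3)))*1 = (6 - 27 - 6*I*sqrt(3))*1 = (-21 - 6*I*sqrt(3))*1 = -21 - 6*I*sqrt(3) ≈ -21.0 - 10.392*I)
(-72 + (13 - V))**2 = (-72 + (13 - (-21 - 6*I*sqrt(3))))**2 = (-72 + (13 + (21 + 6*I*sqrt(3))))**2 = (-72 + (34 + 6*I*sqrt(3)))**2 = (-38 + 6*I*sqrt(3))**2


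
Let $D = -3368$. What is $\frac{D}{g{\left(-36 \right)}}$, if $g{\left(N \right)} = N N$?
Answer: $- \frac{421}{162} \approx -2.5988$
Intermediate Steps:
$g{\left(N \right)} = N^{2}$
$\frac{D}{g{\left(-36 \right)}} = - \frac{3368}{\left(-36\right)^{2}} = - \frac{3368}{1296} = \left(-3368\right) \frac{1}{1296} = - \frac{421}{162}$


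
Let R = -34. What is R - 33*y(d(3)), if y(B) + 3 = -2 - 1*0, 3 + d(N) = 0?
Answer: 131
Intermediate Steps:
d(N) = -3 (d(N) = -3 + 0 = -3)
y(B) = -5 (y(B) = -3 + (-2 - 1*0) = -3 + (-2 + 0) = -3 - 2 = -5)
R - 33*y(d(3)) = -34 - 33*(-5) = -34 + 165 = 131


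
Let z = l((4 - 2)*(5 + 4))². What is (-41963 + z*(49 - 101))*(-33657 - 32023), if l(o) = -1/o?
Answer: 223247370880/81 ≈ 2.7561e+9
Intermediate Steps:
z = 1/324 (z = (-1/((4 - 2)*(5 + 4)))² = (-1/(2*9))² = (-1/18)² = 1/324 ≈ 0.0030864)
(-41963 + z*(49 - 101))*(-33657 - 32023) = (-41963 + (49 - 101)/324)*(-33657 - 32023) = (-41963 + (1/324)*(-52))*(-65680) = (-41963 - 13/81)*(-65680) = -3399016/81*(-65680) = 223247370880/81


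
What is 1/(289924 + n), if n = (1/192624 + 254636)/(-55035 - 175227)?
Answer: 44353987488/12859236419466047 ≈ 3.4492e-6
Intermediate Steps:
n = -49049004865/44353987488 (n = (1/192624 + 254636)/(-230262) = (49049004865/192624)*(-1/230262) = -49049004865/44353987488 ≈ -1.1059)
1/(289924 + n) = 1/(289924 - 49049004865/44353987488) = 1/(12859236419466047/44353987488) = 44353987488/12859236419466047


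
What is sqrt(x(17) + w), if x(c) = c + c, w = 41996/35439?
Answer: sqrt(44189668758)/35439 ≈ 5.9317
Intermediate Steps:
w = 41996/35439 (w = 41996*(1/35439) = 41996/35439 ≈ 1.1850)
x(c) = 2*c
sqrt(x(17) + w) = sqrt(2*17 + 41996/35439) = sqrt(34 + 41996/35439) = sqrt(1246922/35439) = sqrt(44189668758)/35439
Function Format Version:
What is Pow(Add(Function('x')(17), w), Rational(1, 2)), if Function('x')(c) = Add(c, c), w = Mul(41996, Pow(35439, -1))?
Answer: Mul(Rational(1, 35439), Pow(44189668758, Rational(1, 2))) ≈ 5.9317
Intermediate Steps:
w = Rational(41996, 35439) (w = Mul(41996, Rational(1, 35439)) = Rational(41996, 35439) ≈ 1.1850)
Function('x')(c) = Mul(2, c)
Pow(Add(Function('x')(17), w), Rational(1, 2)) = Pow(Add(Mul(2, 17), Rational(41996, 35439)), Rational(1, 2)) = Pow(Add(34, Rational(41996, 35439)), Rational(1, 2)) = Pow(Rational(1246922, 35439), Rational(1, 2)) = Mul(Rational(1, 35439), Pow(44189668758, Rational(1, 2)))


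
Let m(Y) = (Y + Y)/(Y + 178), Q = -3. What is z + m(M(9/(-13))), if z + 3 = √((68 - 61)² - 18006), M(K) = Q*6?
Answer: -129/40 + I*√17957 ≈ -3.225 + 134.0*I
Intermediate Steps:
M(K) = -18 (M(K) = -3*6 = -18)
z = -3 + I*√17957 (z = -3 + √((68 - 61)² - 18006) = -3 + √(7² - 18006) = -3 + √(49 - 18006) = -3 + √(-17957) = -3 + I*√17957 ≈ -3.0 + 134.0*I)
m(Y) = 2*Y/(178 + Y) (m(Y) = (2*Y)/(178 + Y) = 2*Y/(178 + Y))
z + m(M(9/(-13))) = (-3 + I*√17957) + 2*(-18)/(178 - 18) = (-3 + I*√17957) + 2*(-18)/160 = (-3 + I*√17957) + 2*(-18)*(1/160) = (-3 + I*√17957) - 9/40 = -129/40 + I*√17957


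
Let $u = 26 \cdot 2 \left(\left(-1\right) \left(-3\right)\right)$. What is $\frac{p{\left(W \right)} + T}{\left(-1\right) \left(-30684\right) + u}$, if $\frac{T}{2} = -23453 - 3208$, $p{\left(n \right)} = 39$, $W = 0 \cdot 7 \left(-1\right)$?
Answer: $- \frac{17761}{10280} \approx -1.7277$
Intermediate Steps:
$W = 0$ ($W = 0 \left(-1\right) = 0$)
$u = 156$ ($u = 52 \cdot 3 = 156$)
$T = -53322$ ($T = 2 \left(-23453 - 3208\right) = 2 \left(-26661\right) = -53322$)
$\frac{p{\left(W \right)} + T}{\left(-1\right) \left(-30684\right) + u} = \frac{39 - 53322}{\left(-1\right) \left(-30684\right) + 156} = - \frac{53283}{30684 + 156} = - \frac{53283}{30840} = \left(-53283\right) \frac{1}{30840} = - \frac{17761}{10280}$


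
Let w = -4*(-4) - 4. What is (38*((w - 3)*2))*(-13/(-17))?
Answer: 8892/17 ≈ 523.06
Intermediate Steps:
w = 12 (w = 16 - 4 = 12)
(38*((w - 3)*2))*(-13/(-17)) = (38*((12 - 3)*2))*(-13/(-17)) = (38*(9*2))*(-13*(-1/17)) = (38*18)*(13/17) = 684*(13/17) = 8892/17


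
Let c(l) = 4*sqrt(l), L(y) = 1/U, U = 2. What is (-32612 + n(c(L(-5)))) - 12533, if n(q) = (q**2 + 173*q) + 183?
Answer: -44954 + 346*sqrt(2) ≈ -44465.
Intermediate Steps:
L(y) = 1/2
n(q) = 183 + q**2 + 173*q
(-32612 + n(c(L(-5)))) - 12533 = (-32612 + (183 + (4*sqrt(1/2))**2 + 173*(4*sqrt(1/2)))) - 12533 = (-32612 + (183 + (4*(sqrt(2)/2))**2 + 173*(4*(sqrt(2)/2)))) - 12533 = (-32612 + (183 + (2*sqrt(2))**2 + 173*(2*sqrt(2)))) - 12533 = (-32612 + (183 + 8 + 346*sqrt(2))) - 12533 = (-32612 + (191 + 346*sqrt(2))) - 12533 = (-32421 + 346*sqrt(2)) - 12533 = -44954 + 346*sqrt(2)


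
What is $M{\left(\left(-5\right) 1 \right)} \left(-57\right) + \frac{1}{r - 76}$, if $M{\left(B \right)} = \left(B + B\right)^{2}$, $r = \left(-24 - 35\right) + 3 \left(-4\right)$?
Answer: $- \frac{837901}{147} \approx -5700.0$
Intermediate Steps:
$r = -71$ ($r = -59 - 12 = -71$)
$M{\left(B \right)} = 4 B^{2}$ ($M{\left(B \right)} = \left(2 B\right)^{2} = 4 B^{2}$)
$M{\left(\left(-5\right) 1 \right)} \left(-57\right) + \frac{1}{r - 76} = 4 \left(\left(-5\right) 1\right)^{2} \left(-57\right) + \frac{1}{-71 - 76} = 4 \left(-5\right)^{2} \left(-57\right) + \frac{1}{-147} = 4 \cdot 25 \left(-57\right) - \frac{1}{147} = 100 \left(-57\right) - \frac{1}{147} = -5700 - \frac{1}{147} = - \frac{837901}{147}$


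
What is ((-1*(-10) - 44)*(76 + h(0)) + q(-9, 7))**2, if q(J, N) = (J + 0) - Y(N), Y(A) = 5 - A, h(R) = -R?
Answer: 6713281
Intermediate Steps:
q(J, N) = -5 + J + N (q(J, N) = (J + 0) - (5 - N) = J + (-5 + N) = -5 + J + N)
((-1*(-10) - 44)*(76 + h(0)) + q(-9, 7))**2 = ((-1*(-10) - 44)*(76 - 1*0) + (-5 - 9 + 7))**2 = ((10 - 44)*(76 + 0) - 7)**2 = (-34*76 - 7)**2 = (-2584 - 7)**2 = (-2591)**2 = 6713281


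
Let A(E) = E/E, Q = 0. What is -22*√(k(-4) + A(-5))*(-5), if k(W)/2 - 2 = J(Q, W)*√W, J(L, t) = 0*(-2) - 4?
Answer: 110*√(5 - 16*I) ≈ 362.86 - 266.77*I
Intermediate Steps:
J(L, t) = -4 (J(L, t) = 0 - 4 = -4)
A(E) = 1
k(W) = 4 - 8*√W (k(W) = 4 + 2*(-4*√W) = 4 - 8*√W)
-22*√(k(-4) + A(-5))*(-5) = -22*√((4 - 16*I) + 1)*(-5) = -22*√(5 - 16*I)*(-5) = 110*√(5 - 16*I)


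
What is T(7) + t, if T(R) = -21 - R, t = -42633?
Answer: -42661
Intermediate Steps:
T(7) + t = (-21 - 1*7) - 42633 = (-21 - 7) - 42633 = -28 - 42633 = -42661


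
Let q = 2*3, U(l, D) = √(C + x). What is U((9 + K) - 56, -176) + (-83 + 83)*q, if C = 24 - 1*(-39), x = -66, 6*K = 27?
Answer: I*√3 ≈ 1.732*I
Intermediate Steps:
K = 9/2 (K = (⅙)*27 = 9/2 ≈ 4.5000)
C = 63 (C = 24 + 39 = 63)
U(l, D) = I*√3 (U(l, D) = √(63 - 66) = √(-3) = I*√3)
q = 6
U((9 + K) - 56, -176) + (-83 + 83)*q = I*√3 + (-83 + 83)*6 = I*√3 + 0*6 = I*√3 + 0 = I*√3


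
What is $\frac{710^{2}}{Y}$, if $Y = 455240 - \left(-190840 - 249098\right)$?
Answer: $\frac{252050}{447589} \approx 0.56313$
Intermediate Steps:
$Y = 895178$ ($Y = 455240 - \left(-190840 - 249098\right) = 455240 - -439938 = 455240 + 439938 = 895178$)
$\frac{710^{2}}{Y} = \frac{710^{2}}{895178} = 504100 \cdot \frac{1}{895178} = \frac{252050}{447589}$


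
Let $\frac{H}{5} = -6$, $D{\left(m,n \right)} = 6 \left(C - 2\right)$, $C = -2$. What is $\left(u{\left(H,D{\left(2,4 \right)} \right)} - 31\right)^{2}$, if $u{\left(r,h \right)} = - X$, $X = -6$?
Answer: $625$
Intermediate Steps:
$D{\left(m,n \right)} = -24$ ($D{\left(m,n \right)} = 6 \left(-2 - 2\right) = 6 \left(-4\right) = -24$)
$H = -30$ ($H = 5 \left(-6\right) = -30$)
$u{\left(r,h \right)} = 6$ ($u{\left(r,h \right)} = \left(-1\right) \left(-6\right) = 6$)
$\left(u{\left(H,D{\left(2,4 \right)} \right)} - 31\right)^{2} = \left(6 - 31\right)^{2} = \left(-25\right)^{2} = 625$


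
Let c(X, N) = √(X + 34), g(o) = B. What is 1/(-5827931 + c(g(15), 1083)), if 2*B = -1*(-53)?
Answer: -11655862/67929559481401 - 11*√2/67929559481401 ≈ -1.7159e-7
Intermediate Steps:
B = 53/2 (B = (-1*(-53))/2 = (½)*53 = 53/2 ≈ 26.500)
g(o) = 53/2
c(X, N) = √(34 + X)
1/(-5827931 + c(g(15), 1083)) = 1/(-5827931 + √(34 + 53/2)) = 1/(-5827931 + √(121/2)) = 1/(-5827931 + 11*√2/2)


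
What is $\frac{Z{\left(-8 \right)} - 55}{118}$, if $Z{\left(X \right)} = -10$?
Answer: $- \frac{65}{118} \approx -0.55085$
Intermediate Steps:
$\frac{Z{\left(-8 \right)} - 55}{118} = \frac{-10 - 55}{118} = \frac{1}{118} \left(-65\right) = - \frac{65}{118}$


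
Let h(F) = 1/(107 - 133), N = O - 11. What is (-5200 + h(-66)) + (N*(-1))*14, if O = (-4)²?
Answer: -137021/26 ≈ -5270.0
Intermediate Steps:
O = 16
N = 5 (N = 16 - 11 = 5)
h(F) = -1/26 (h(F) = 1/(-26) = -1/26)
(-5200 + h(-66)) + (N*(-1))*14 = (-5200 - 1/26) + (5*(-1))*14 = -135201/26 - 5*14 = -135201/26 - 70 = -137021/26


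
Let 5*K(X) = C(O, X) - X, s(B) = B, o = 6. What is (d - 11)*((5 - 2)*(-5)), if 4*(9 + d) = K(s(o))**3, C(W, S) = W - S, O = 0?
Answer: 8796/25 ≈ 351.84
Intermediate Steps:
K(X) = -2*X/5 (K(X) = ((0 - X) - X)/5 = (-X - X)/5 = (-2*X)/5 = -2*X/5)
d = -1557/125 (d = -9 + (-2/5*6)**3/4 = -9 + (-12/5)**3/4 = -9 + (1/4)*(-1728/125) = -9 - 432/125 = -1557/125 ≈ -12.456)
(d - 11)*((5 - 2)*(-5)) = (-1557/125 - 11)*((5 - 2)*(-5)) = -8796*(-5)/125 = -2932/125*(-15) = 8796/25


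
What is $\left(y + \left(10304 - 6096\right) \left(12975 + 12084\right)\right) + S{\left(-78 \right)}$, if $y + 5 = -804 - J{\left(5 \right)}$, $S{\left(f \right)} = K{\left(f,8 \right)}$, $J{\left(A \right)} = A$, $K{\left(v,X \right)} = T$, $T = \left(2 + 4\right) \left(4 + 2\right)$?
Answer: $105447494$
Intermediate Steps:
$T = 36$ ($T = 6 \cdot 6 = 36$)
$K{\left(v,X \right)} = 36$
$S{\left(f \right)} = 36$
$y = -814$ ($y = -5 - 809 = -814$)
$\left(y + \left(10304 - 6096\right) \left(12975 + 12084\right)\right) + S{\left(-78 \right)} = \left(-814 + \left(10304 - 6096\right) \left(12975 + 12084\right)\right) + 36 = \left(-814 + 4208 \cdot 25059\right) + 36 = \left(-814 + 105448272\right) + 36 = 105447458 + 36 = 105447494$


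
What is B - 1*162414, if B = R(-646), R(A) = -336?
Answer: -162750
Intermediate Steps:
B = -336
B - 1*162414 = -336 - 1*162414 = -336 - 162414 = -162750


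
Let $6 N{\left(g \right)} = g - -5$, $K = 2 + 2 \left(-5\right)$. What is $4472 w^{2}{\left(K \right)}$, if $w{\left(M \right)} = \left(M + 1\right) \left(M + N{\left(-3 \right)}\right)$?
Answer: $\frac{115918712}{9} \approx 1.288 \cdot 10^{7}$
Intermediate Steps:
$K = -8$ ($K = 2 - 10 = -8$)
$N{\left(g \right)} = \frac{5}{6} + \frac{g}{6}$ ($N{\left(g \right)} = \frac{g - -5}{6} = \frac{g + 5}{6} = \frac{5 + g}{6} = \frac{5}{6} + \frac{g}{6}$)
$w{\left(M \right)} = \left(1 + M\right) \left(\frac{1}{3} + M\right)$ ($w{\left(M \right)} = \left(M + 1\right) \left(M + \left(\frac{5}{6} + \frac{1}{6} \left(-3\right)\right)\right) = \left(1 + M\right) \left(M + \left(\frac{5}{6} - \frac{1}{2}\right)\right) = \left(1 + M\right) \left(M + \frac{1}{3}\right) = \left(1 + M\right) \left(\frac{1}{3} + M\right)$)
$4472 w^{2}{\left(K \right)} = 4472 \left(\frac{1}{3} + \left(-8\right)^{2} + \frac{4}{3} \left(-8\right)\right)^{2} = 4472 \left(\frac{1}{3} + 64 - \frac{32}{3}\right)^{2} = 4472 \left(\frac{161}{3}\right)^{2} = 4472 \cdot \frac{25921}{9} = \frac{115918712}{9}$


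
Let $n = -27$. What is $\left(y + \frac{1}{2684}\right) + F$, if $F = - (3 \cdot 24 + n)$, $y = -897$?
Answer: $- \frac{2528327}{2684} \approx -942.0$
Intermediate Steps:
$F = -45$ ($F = - (3 \cdot 24 - 27) = - (72 - 27) = \left(-1\right) 45 = -45$)
$\left(y + \frac{1}{2684}\right) + F = \left(-897 + \frac{1}{2684}\right) - 45 = - \frac{2407547}{2684} - 45 = - \frac{2528327}{2684}$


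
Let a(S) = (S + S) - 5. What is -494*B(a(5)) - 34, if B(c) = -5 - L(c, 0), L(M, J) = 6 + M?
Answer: 7870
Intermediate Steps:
a(S) = -5 + 2*S (a(S) = 2*S - 5 = -5 + 2*S)
B(c) = -11 - c (B(c) = -5 - (6 + c) = -5 + (-6 - c) = -11 - c)
-494*B(a(5)) - 34 = -494*(-11 - (-5 + 2*5)) - 34 = -494*(-11 - (-5 + 10)) - 34 = -494*(-11 - 1*5) - 34 = -494*(-11 - 5) - 34 = -494*(-16) - 34 = 7904 - 34 = 7870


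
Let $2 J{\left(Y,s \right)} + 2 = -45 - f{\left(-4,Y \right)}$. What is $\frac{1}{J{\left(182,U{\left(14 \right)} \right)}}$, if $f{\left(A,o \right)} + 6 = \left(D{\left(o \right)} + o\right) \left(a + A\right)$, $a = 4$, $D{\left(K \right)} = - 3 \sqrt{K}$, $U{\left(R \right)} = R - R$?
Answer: $- \frac{2}{41} \approx -0.048781$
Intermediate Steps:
$U{\left(R \right)} = 0$
$f{\left(A,o \right)} = -6 + \left(4 + A\right) \left(o - 3 \sqrt{o}\right)$ ($f{\left(A,o \right)} = -6 + \left(- 3 \sqrt{o} + o\right) \left(4 + A\right) = -6 + \left(o - 3 \sqrt{o}\right) \left(4 + A\right) = -6 + \left(4 + A\right) \left(o - 3 \sqrt{o}\right)$)
$J{\left(Y,s \right)} = - \frac{41}{2}$ ($J{\left(Y,s \right)} = -1 + \frac{-45 - \left(-6 - 12 \sqrt{Y} + 4 Y - 4 Y - - 12 \sqrt{Y}\right)}{2} = -1 + \frac{-45 - \left(-6 - 12 \sqrt{Y} + 4 Y - 4 Y + 12 \sqrt{Y}\right)}{2} = -1 + \frac{-45 - -6}{2} = -1 + \frac{-45 + 6}{2} = -1 + \frac{1}{2} \left(-39\right) = -1 - \frac{39}{2} = - \frac{41}{2}$)
$\frac{1}{J{\left(182,U{\left(14 \right)} \right)}} = \frac{1}{- \frac{41}{2}} = - \frac{2}{41}$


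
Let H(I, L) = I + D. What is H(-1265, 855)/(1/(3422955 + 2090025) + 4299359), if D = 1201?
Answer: -352830720/23702280179821 ≈ -1.4886e-5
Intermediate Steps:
H(I, L) = 1201 + I (H(I, L) = I + 1201 = 1201 + I)
H(-1265, 855)/(1/(3422955 + 2090025) + 4299359) = (1201 - 1265)/(1/(3422955 + 2090025) + 4299359) = -64/(1/5512980 + 4299359) = -64/23702280179821/5512980 = -64*5512980/23702280179821 = -352830720/23702280179821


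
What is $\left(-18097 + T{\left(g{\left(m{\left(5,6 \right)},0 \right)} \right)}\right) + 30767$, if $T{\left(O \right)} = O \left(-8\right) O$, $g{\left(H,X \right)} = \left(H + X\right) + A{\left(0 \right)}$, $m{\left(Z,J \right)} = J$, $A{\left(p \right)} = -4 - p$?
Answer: $12638$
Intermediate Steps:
$g{\left(H,X \right)} = -4 + H + X$ ($g{\left(H,X \right)} = \left(H + X\right) - 4 = -4 + H + X$)
$T{\left(O \right)} = - 8 O^{2}$ ($T{\left(O \right)} = - 8 O O = - 8 O^{2}$)
$\left(-18097 + T{\left(g{\left(m{\left(5,6 \right)},0 \right)} \right)}\right) + 30767 = \left(-18097 - 8 \left(-4 + 6 + 0\right)^{2}\right) + 30767 = \left(-18097 - 8 \cdot 2^{2}\right) + 30767 = \left(-18097 - 32\right) + 30767 = -18129 + 30767 = 12638$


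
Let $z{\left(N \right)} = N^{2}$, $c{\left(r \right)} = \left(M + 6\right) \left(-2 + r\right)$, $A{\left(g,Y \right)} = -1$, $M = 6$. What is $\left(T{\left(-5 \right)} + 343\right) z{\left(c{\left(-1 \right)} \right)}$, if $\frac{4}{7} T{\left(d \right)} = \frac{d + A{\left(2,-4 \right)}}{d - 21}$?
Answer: $\frac{5785668}{13} \approx 4.4505 \cdot 10^{5}$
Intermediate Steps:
$T{\left(d \right)} = \frac{7 \left(-1 + d\right)}{4 \left(-21 + d\right)}$ ($T{\left(d \right)} = \frac{7 \frac{d - 1}{d - 21}}{4} = \frac{7 \frac{-1 + d}{-21 + d}}{4} = \frac{7 \left(-1 + d\right)}{4 \left(-21 + d\right)}$)
$c{\left(r \right)} = -24 + 12 r$ ($c{\left(r \right)} = \left(6 + 6\right) \left(-2 + r\right) = 12 \left(-2 + r\right) = -24 + 12 r$)
$\left(T{\left(-5 \right)} + 343\right) z{\left(c{\left(-1 \right)} \right)} = \left(\frac{7 \left(-1 - 5\right)}{4 \left(-21 - 5\right)} + 343\right) \left(-24 + 12 \left(-1\right)\right)^{2} = \left(\frac{7}{4} \frac{1}{-26} \left(-6\right) + 343\right) \left(-24 - 12\right)^{2} = \left(\frac{7}{4} \left(- \frac{1}{26}\right) \left(-6\right) + 343\right) \left(-36\right)^{2} = \left(\frac{21}{52} + 343\right) 1296 = \frac{17857}{52} \cdot 1296 = \frac{5785668}{13}$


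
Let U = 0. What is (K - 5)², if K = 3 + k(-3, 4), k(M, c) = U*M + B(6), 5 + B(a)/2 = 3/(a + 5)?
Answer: 15876/121 ≈ 131.21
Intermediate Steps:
B(a) = -10 + 6/(5 + a) (B(a) = -10 + 2*(3/(a + 5)) = -10 + 2*(3/(5 + a)) = -10 + 6/(5 + a))
k(M, c) = -104/11 (k(M, c) = 0*M + 2*(-22 - 5*6)/(5 + 6) = 0 + 2*(-22 - 30)/11 = 0 + 2*(1/11)*(-52) = 0 - 104/11 = -104/11)
K = -71/11 (K = 3 - 104/11 = -71/11 ≈ -6.4545)
(K - 5)² = (-71/11 - 5)² = (-126/11)² = 15876/121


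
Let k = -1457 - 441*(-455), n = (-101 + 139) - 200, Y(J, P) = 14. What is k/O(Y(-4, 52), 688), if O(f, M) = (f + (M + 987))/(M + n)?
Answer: 104778148/1689 ≈ 62036.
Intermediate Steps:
n = -162 (n = 38 - 200 = -162)
k = 199198 (k = -1457 + 200655 = 199198)
O(f, M) = (987 + M + f)/(-162 + M) (O(f, M) = (f + (M + 987))/(M - 162) = (f + (987 + M))/(-162 + M) = (987 + M + f)/(-162 + M))
k/O(Y(-4, 52), 688) = 199198/(((987 + 688 + 14)/(-162 + 688))) = 199198/((1689/526)) = 199198/(((1/526)*1689)) = 199198/(1689/526) = 199198*(526/1689) = 104778148/1689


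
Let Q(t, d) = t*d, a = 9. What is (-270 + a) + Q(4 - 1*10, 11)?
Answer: -327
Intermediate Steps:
Q(t, d) = d*t
(-270 + a) + Q(4 - 1*10, 11) = (-270 + 9) + 11*(4 - 1*10) = -261 + 11*(4 - 10) = -261 + 11*(-6) = -261 - 66 = -327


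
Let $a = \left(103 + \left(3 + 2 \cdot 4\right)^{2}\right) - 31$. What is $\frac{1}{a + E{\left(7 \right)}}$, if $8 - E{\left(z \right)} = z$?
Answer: $\frac{1}{194} \approx 0.0051546$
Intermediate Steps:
$E{\left(z \right)} = 8 - z$
$a = 193$ ($a = \left(103 + \left(3 + 8\right)^{2}\right) - 31 = \left(103 + 11^{2}\right) - 31 = \left(103 + 121\right) - 31 = 224 - 31 = 193$)
$\frac{1}{a + E{\left(7 \right)}} = \frac{1}{193 + \left(8 - 7\right)} = \frac{1}{193 + 1} = \frac{1}{194}$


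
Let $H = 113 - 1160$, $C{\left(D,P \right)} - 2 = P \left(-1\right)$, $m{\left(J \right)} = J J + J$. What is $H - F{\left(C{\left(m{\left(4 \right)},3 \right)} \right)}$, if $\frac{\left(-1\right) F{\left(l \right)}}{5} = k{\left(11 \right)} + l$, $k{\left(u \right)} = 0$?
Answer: $-1052$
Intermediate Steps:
$m{\left(J \right)} = J + J^{2}$ ($m{\left(J \right)} = J^{2} + J = J + J^{2}$)
$C{\left(D,P \right)} = 2 - P$ ($C{\left(D,P \right)} = 2 + P \left(-1\right) = 2 - P$)
$F{\left(l \right)} = - 5 l$ ($F{\left(l \right)} = - 5 \left(0 + l\right) = - 5 l$)
$H = -1047$ ($H = 113 - 1160 = -1047$)
$H - F{\left(C{\left(m{\left(4 \right)},3 \right)} \right)} = -1047 - - 5 \left(2 - 3\right) = -1047 - \left(-5\right) \left(-1\right) = -1047 - 5 = -1052$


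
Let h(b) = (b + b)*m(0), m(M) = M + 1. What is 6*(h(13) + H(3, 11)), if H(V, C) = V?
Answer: 174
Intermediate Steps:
m(M) = 1 + M
h(b) = 2*b (h(b) = (b + b)*(1 + 0) = (2*b)*1 = 2*b)
6*(h(13) + H(3, 11)) = 6*(2*13 + 3) = 6*(26 + 3) = 6*29 = 174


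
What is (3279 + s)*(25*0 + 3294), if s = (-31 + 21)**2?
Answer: 11130426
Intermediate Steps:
s = 100 (s = (-10)**2 = 100)
(3279 + s)*(25*0 + 3294) = (3279 + 100)*(25*0 + 3294) = 3379*(0 + 3294) = 3379*3294 = 11130426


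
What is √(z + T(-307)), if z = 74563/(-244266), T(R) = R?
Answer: 5*I*√733425519354/244266 ≈ 17.53*I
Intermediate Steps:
z = -74563/244266 (z = 74563*(-1/244266) = -74563/244266 ≈ -0.30525)
√(z + T(-307)) = √(-74563/244266 - 307) = √(-75064225/244266) = 5*I*√733425519354/244266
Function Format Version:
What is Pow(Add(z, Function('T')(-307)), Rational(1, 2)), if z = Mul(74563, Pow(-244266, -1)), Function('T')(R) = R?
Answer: Mul(Rational(5, 244266), I, Pow(733425519354, Rational(1, 2))) ≈ Mul(17.530, I)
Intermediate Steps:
z = Rational(-74563, 244266) (z = Mul(74563, Rational(-1, 244266)) = Rational(-74563, 244266) ≈ -0.30525)
Pow(Add(z, Function('T')(-307)), Rational(1, 2)) = Pow(Add(Rational(-74563, 244266), -307), Rational(1, 2)) = Pow(Rational(-75064225, 244266), Rational(1, 2)) = Mul(Rational(5, 244266), I, Pow(733425519354, Rational(1, 2)))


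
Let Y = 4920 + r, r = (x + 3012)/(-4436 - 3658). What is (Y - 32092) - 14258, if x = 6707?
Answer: -335344139/8094 ≈ -41431.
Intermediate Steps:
r = -9719/8094 (r = (6707 + 3012)/(-4436 - 3658) = 9719/(-8094) = 9719*(-1/8094) = -9719/8094 ≈ -1.2008)
Y = 39812761/8094 (Y = 4920 - 9719/8094 = 39812761/8094 ≈ 4918.8)
(Y - 32092) - 14258 = (39812761/8094 - 32092) - 14258 = -219939887/8094 - 14258 = -335344139/8094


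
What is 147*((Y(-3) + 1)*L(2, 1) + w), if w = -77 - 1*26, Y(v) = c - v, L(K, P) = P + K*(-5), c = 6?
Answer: -28371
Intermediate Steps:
L(K, P) = P - 5*K
Y(v) = 6 - v
w = -103 (w = -77 - 26 = -103)
147*((Y(-3) + 1)*L(2, 1) + w) = 147*(((6 - 1*(-3)) + 1)*(1 - 5*2) - 103) = 147*(((6 + 3) + 1)*(1 - 10) - 103) = 147*((9 + 1)*(-9) - 103) = 147*(10*(-9) - 103) = 147*(-90 - 103) = 147*(-193) = -28371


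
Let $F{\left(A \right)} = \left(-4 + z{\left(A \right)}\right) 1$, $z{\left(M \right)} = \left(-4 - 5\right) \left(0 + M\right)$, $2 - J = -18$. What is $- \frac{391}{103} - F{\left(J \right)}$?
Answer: $\frac{18561}{103} \approx 180.2$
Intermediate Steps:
$J = 20$ ($J = 2 - -18 = 2 + 18 = 20$)
$z{\left(M \right)} = - 9 M$
$F{\left(A \right)} = -4 - 9 A$ ($F{\left(A \right)} = \left(-4 - 9 A\right) 1 = -4 - 9 A$)
$- \frac{391}{103} - F{\left(J \right)} = - \frac{391}{103} - \left(-4 - 180\right) = \left(-391\right) \frac{1}{103} - \left(-4 - 180\right) = - \frac{391}{103} - -184 = - \frac{391}{103} + 184 = \frac{18561}{103}$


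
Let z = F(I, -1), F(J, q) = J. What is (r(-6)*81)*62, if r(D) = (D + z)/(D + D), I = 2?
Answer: 1674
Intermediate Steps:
z = 2
r(D) = (2 + D)/(2*D) (r(D) = (D + 2)/(D + D) = (2 + D)/((2*D)) = (2 + D)*(1/(2*D)) = (2 + D)/(2*D))
(r(-6)*81)*62 = (((½)*(2 - 6)/(-6))*81)*62 = (((½)*(-⅙)*(-4))*81)*62 = ((⅓)*81)*62 = 27*62 = 1674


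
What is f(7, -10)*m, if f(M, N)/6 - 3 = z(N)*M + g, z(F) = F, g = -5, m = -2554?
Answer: 1103328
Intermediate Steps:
f(M, N) = -12 + 6*M*N (f(M, N) = 18 + 6*(N*M - 5) = 18 + 6*(M*N - 5) = 18 + 6*(-5 + M*N) = 18 + (-30 + 6*M*N) = -12 + 6*M*N)
f(7, -10)*m = (-12 + 6*7*(-10))*(-2554) = (-12 - 420)*(-2554) = -432*(-2554) = 1103328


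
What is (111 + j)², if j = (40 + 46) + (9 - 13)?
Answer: 37249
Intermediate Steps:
j = 82 (j = 86 - 4 = 82)
(111 + j)² = (111 + 82)² = 193² = 37249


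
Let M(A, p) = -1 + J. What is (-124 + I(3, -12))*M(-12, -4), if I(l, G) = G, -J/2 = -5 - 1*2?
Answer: -1768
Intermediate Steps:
J = 14 (J = -2*(-5 - 1*2) = -2*(-5 - 2) = -2*(-7) = 14)
M(A, p) = 13 (M(A, p) = -1 + 14 = 13)
(-124 + I(3, -12))*M(-12, -4) = (-124 - 12)*13 = -136*13 = -1768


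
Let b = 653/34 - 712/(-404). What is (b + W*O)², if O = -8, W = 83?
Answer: 4876019165241/11792356 ≈ 4.1349e+5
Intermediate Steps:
b = 72005/3434 (b = 653*(1/34) - 712*(-1/404) = 653/34 + 178/101 = 72005/3434 ≈ 20.968)
(b + W*O)² = (72005/3434 + 83*(-8))² = (72005/3434 - 664)² = (-2208171/3434)² = 4876019165241/11792356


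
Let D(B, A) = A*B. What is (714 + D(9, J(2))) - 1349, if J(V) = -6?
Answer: -689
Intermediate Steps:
(714 + D(9, J(2))) - 1349 = (714 - 6*9) - 1349 = (714 - 54) - 1349 = 660 - 1349 = -689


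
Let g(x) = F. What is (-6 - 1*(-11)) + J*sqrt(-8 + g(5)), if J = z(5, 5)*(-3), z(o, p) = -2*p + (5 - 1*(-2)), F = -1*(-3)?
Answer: 5 + 9*I*sqrt(5) ≈ 5.0 + 20.125*I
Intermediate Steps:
F = 3
z(o, p) = 7 - 2*p (z(o, p) = -2*p + (5 + 2) = -2*p + 7 = 7 - 2*p)
g(x) = 3
J = 9 (J = (7 - 2*5)*(-3) = (7 - 10)*(-3) = -3*(-3) = 9)
(-6 - 1*(-11)) + J*sqrt(-8 + g(5)) = (-6 - 1*(-11)) + 9*sqrt(-8 + 3) = (-6 + 11) + 9*sqrt(-5) = 5 + 9*(I*sqrt(5)) = 5 + 9*I*sqrt(5)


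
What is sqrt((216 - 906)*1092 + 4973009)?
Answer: sqrt(4219529) ≈ 2054.1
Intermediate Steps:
sqrt((216 - 906)*1092 + 4973009) = sqrt(-690*1092 + 4973009) = sqrt(-753480 + 4973009) = sqrt(4219529)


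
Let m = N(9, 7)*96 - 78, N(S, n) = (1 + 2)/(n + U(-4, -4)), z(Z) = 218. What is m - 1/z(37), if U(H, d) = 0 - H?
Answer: -124271/2398 ≈ -51.823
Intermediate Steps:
U(H, d) = -H
N(S, n) = 3/(4 + n) (N(S, n) = (1 + 2)/(n - 1*(-4)) = 3/(n + 4) = 3/(4 + n))
m = -570/11 (m = (3/(4 + 7))*96 - 78 = (3/11)*96 - 78 = 288/11 - 78 = -570/11 ≈ -51.818)
m - 1/z(37) = -570/11 - 1/218 = -124271/2398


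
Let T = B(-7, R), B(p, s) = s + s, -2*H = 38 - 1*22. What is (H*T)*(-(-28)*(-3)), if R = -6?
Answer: -8064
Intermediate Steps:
H = -8 (H = -(38 - 1*22)/2 = -(38 - 22)/2 = -½*16 = -8)
B(p, s) = 2*s
T = -12 (T = 2*(-6) = -12)
(H*T)*(-(-28)*(-3)) = (-8*(-12))*(-(-28)*(-3)) = 96*(-7*12) = 96*(-84) = -8064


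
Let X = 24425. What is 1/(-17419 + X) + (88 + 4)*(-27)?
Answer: -17402903/7006 ≈ -2484.0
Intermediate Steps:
1/(-17419 + X) + (88 + 4)*(-27) = 1/(-17419 + 24425) + (88 + 4)*(-27) = 1/7006 + 92*(-27) = 1/7006 - 2484 = -17402903/7006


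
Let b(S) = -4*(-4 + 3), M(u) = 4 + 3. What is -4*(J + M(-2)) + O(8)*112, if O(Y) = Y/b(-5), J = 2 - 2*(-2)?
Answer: 172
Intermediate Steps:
M(u) = 7
b(S) = 4 (b(S) = -4*(-1) = 4)
J = 6 (J = 2 + 4 = 6)
O(Y) = Y/4
-4*(J + M(-2)) + O(8)*112 = -4*(6 + 7) + ((¼)*8)*112 = -4*13 + 2*112 = -52 + 224 = 172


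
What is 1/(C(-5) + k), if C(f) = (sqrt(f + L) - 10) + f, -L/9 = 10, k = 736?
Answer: 721/519936 - I*sqrt(95)/519936 ≈ 0.0013867 - 1.8746e-5*I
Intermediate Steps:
L = -90 (L = -9*10 = -90)
C(f) = -10 + f + sqrt(-90 + f) (C(f) = (sqrt(f - 90) - 10) + f = (sqrt(-90 + f) - 10) + f = (-10 + sqrt(-90 + f)) + f = -10 + f + sqrt(-90 + f))
1/(C(-5) + k) = 1/((-10 - 5 + sqrt(-90 - 5)) + 736) = 1/((-10 - 5 + sqrt(-95)) + 736) = 1/((-10 - 5 + I*sqrt(95)) + 736) = 1/((-15 + I*sqrt(95)) + 736) = 1/(721 + I*sqrt(95))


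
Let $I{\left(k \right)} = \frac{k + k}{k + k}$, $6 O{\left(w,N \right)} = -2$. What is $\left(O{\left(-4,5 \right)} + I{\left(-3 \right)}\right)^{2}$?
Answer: $\frac{4}{9} \approx 0.44444$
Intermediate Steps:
$O{\left(w,N \right)} = - \frac{1}{3}$ ($O{\left(w,N \right)} = \frac{1}{6} \left(-2\right) = - \frac{1}{3}$)
$I{\left(k \right)} = 1$ ($I{\left(k \right)} = \frac{2 k}{2 k} = 2 k \frac{1}{2 k} = 1$)
$\left(O{\left(-4,5 \right)} + I{\left(-3 \right)}\right)^{2} = \left(- \frac{1}{3} + 1\right)^{2} = \left(\frac{2}{3}\right)^{2} = \frac{4}{9}$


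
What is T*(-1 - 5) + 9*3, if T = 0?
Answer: 27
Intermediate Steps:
T*(-1 - 5) + 9*3 = 0*(-1 - 5) + 9*3 = 0*(-6) + 27 = 0 + 27 = 27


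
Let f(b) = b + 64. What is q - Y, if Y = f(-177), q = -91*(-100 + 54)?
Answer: 4299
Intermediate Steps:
f(b) = 64 + b
q = 4186 (q = -91*(-46) = 4186)
Y = -113 (Y = 64 - 177 = -113)
q - Y = 4186 - 1*(-113) = 4186 + 113 = 4299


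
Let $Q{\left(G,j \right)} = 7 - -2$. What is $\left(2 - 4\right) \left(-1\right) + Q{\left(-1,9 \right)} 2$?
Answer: $20$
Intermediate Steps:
$Q{\left(G,j \right)} = 9$ ($Q{\left(G,j \right)} = 7 + 2 = 9$)
$\left(2 - 4\right) \left(-1\right) + Q{\left(-1,9 \right)} 2 = \left(2 - 4\right) \left(-1\right) + 9 \cdot 2 = \left(-2\right) \left(-1\right) + 18 = 2 + 18 = 20$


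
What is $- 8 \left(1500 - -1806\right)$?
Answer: $-26448$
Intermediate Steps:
$- 8 \left(1500 - -1806\right) = - 8 \left(1500 + 1806\right) = \left(-8\right) 3306 = -26448$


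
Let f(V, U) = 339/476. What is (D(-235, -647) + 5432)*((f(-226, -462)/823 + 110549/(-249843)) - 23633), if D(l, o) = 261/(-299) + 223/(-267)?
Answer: -250695522014536442150101/1953423609340203 ≈ -1.2834e+8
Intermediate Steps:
D(l, o) = -136364/79833 (D(l, o) = 261*(-1/299) + 223*(-1/267) = -261/299 - 223/267 = -136364/79833)
f(V, U) = 339/476 (f(V, U) = 339*(1/476) = 339/476)
(D(-235, -647) + 5432)*((f(-226, -462)/823 + 110549/(-249843)) - 23633) = (-136364/79833 + 5432)*(((339/476)/823 + 110549/(-249843)) - 23633) = 433516492*(((339/476)*(1/823) + 110549*(-1/249843)) - 23633)/79833 = 433516492*((339/391748 - 110549/249843) - 23633)/79833 = 433516492*(-43222652875/97875495564 - 23633)/79833 = (433516492/79833)*(-2313134809316887/97875495564) = -250695522014536442150101/1953423609340203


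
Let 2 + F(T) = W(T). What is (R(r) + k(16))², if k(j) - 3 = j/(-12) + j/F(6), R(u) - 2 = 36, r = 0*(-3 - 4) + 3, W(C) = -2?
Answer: 11449/9 ≈ 1272.1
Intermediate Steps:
F(T) = -4 (F(T) = -2 - 2 = -4)
r = 3 (r = 0*(-7) + 3 = 0 + 3 = 3)
R(u) = 38 (R(u) = 2 + 36 = 38)
k(j) = 3 - j/3 (k(j) = 3 + (j/(-12) + j/(-4)) = 3 + (j*(-1/12) + j*(-¼)) = 3 + (-j/12 - j/4) = 3 - j/3)
(R(r) + k(16))² = (38 + (3 - ⅓*16))² = (38 + (3 - 16/3))² = (38 - 7/3)² = (107/3)² = 11449/9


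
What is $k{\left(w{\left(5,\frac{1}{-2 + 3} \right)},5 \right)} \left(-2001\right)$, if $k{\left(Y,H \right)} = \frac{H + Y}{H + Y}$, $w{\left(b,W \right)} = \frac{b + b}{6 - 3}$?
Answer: $-2001$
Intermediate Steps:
$w{\left(b,W \right)} = \frac{2 b}{3}$
$k{\left(Y,H \right)} = 1$
$k{\left(w{\left(5,\frac{1}{-2 + 3} \right)},5 \right)} \left(-2001\right) = 1 \left(-2001\right) = -2001$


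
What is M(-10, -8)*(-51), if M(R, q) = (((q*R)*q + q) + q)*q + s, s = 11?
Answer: -268209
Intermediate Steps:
M(R, q) = 11 + q*(2*q + R*q²) (M(R, q) = (((q*R)*q + q) + q)*q + 11 = (((R*q)*q + q) + q)*q + 11 = ((R*q² + q) + q)*q + 11 = ((q + R*q²) + q)*q + 11 = (2*q + R*q²)*q + 11 = q*(2*q + R*q²) + 11 = 11 + q*(2*q + R*q²))
M(-10, -8)*(-51) = (11 + 2*(-8)² - 10*(-8)³)*(-51) = (11 + 2*64 - 10*(-512))*(-51) = (11 + 128 + 5120)*(-51) = 5259*(-51) = -268209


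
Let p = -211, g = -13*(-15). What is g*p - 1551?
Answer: -42696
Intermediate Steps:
g = 195
g*p - 1551 = 195*(-211) - 1551 = -41145 - 1551 = -42696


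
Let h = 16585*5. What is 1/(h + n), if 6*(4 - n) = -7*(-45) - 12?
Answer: 2/165757 ≈ 1.2066e-5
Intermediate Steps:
n = -93/2 (n = 4 - (-7*(-45) - 12)/6 = 4 - (315 - 12)/6 = 4 - ⅙*303 = 4 - 101/2 = -93/2 ≈ -46.500)
h = 82925
1/(h + n) = 1/(82925 - 93/2) = 1/(165757/2) = 2/165757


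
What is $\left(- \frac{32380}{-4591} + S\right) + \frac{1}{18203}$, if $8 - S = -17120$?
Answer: $\frac{1431975915275}{83569973} \approx 17135.0$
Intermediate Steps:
$S = 17128$ ($S = 8 - -17120 = 8 + 17120 = 17128$)
$\left(- \frac{32380}{-4591} + S\right) + \frac{1}{18203} = \left(- \frac{32380}{-4591} + 17128\right) + \frac{1}{18203} = \left(\left(-32380\right) \left(- \frac{1}{4591}\right) + 17128\right) + \frac{1}{18203} = \left(\frac{32380}{4591} + 17128\right) + \frac{1}{18203} = \frac{78667028}{4591} + \frac{1}{18203} = \frac{1431975915275}{83569973}$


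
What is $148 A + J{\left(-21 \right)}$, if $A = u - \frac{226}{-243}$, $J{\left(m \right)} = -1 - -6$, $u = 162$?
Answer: $\frac{5860831}{243} \approx 24119.0$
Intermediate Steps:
$J{\left(m \right)} = 5$ ($J{\left(m \right)} = -1 + 6 = 5$)
$A = \frac{39592}{243}$ ($A = 162 - \frac{226}{-243} = 162 - - \frac{226}{243} = 162 + \frac{226}{243} = \frac{39592}{243} \approx 162.93$)
$148 A + J{\left(-21 \right)} = 148 \cdot \frac{39592}{243} + 5 = \frac{5859616}{243} + 5 = \frac{5860831}{243}$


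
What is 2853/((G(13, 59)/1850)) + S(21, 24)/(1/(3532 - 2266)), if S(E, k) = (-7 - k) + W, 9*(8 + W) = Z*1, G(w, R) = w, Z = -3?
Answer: 4630702/13 ≈ 3.5621e+5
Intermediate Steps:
W = -25/3 (W = -8 + (-3*1)/9 = -8 + (⅑)*(-3) = -8 - ⅓ = -25/3 ≈ -8.3333)
S(E, k) = -46/3 - k (S(E, k) = (-7 - k) - 25/3 = -46/3 - k)
2853/((G(13, 59)/1850)) + S(21, 24)/(1/(3532 - 2266)) = 2853/((13/1850)) + (-46/3 - 1*24)/(1/(3532 - 2266)) = 2853/((13*(1/1850))) + (-46/3 - 24)/(1/1266) = 2853/(13/1850) - 118/(3*1/1266) = 2853*(1850/13) - 118/3*1266 = 5278050/13 - 49796 = 4630702/13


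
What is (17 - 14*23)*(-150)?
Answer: 45750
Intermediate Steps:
(17 - 14*23)*(-150) = (17 - 322)*(-150) = -305*(-150) = 45750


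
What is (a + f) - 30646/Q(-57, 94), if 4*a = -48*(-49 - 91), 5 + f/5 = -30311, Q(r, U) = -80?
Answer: -5980677/40 ≈ -1.4952e+5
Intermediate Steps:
f = -151580 (f = -25 + 5*(-30311) = -25 - 151555 = -151580)
a = 1680 (a = (-48*(-49 - 91))/4 = (-48*(-140))/4 = (1/4)*6720 = 1680)
(a + f) - 30646/Q(-57, 94) = (1680 - 151580) - 30646/(-80) = -149900 - 30646*(-1/80) = -149900 + 15323/40 = -5980677/40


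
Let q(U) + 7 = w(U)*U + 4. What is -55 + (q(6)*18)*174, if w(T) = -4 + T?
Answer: 28133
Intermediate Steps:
q(U) = -3 + U*(-4 + U) (q(U) = -7 + ((-4 + U)*U + 4) = -7 + (U*(-4 + U) + 4) = -7 + (4 + U*(-4 + U)) = -3 + U*(-4 + U))
-55 + (q(6)*18)*174 = -55 + ((-3 + 6*(-4 + 6))*18)*174 = -55 + ((-3 + 6*2)*18)*174 = -55 + ((-3 + 12)*18)*174 = -55 + (9*18)*174 = -55 + 162*174 = -55 + 28188 = 28133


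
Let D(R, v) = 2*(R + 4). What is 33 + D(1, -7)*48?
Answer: 513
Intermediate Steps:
D(R, v) = 8 + 2*R (D(R, v) = 2*(4 + R) = 8 + 2*R)
33 + D(1, -7)*48 = 33 + (8 + 2*1)*48 = 33 + (8 + 2)*48 = 33 + 10*48 = 33 + 480 = 513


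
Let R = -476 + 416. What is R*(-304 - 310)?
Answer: 36840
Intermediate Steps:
R = -60
R*(-304 - 310) = -60*(-304 - 310) = -60*(-614) = 36840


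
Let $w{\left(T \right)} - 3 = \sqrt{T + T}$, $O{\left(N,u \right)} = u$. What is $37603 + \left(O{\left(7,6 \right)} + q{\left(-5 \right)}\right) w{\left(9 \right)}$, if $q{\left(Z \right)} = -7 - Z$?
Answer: $37615 + 12 \sqrt{2} \approx 37632.0$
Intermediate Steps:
$w{\left(T \right)} = 3 + \sqrt{2} \sqrt{T}$ ($w{\left(T \right)} = 3 + \sqrt{T + T} = 3 + \sqrt{2 T} = 3 + \sqrt{2} \sqrt{T}$)
$37603 + \left(O{\left(7,6 \right)} + q{\left(-5 \right)}\right) w{\left(9 \right)} = 37603 + \left(6 - 2\right) \left(3 + \sqrt{2} \sqrt{9}\right) = 37603 + \left(6 + \left(-7 + 5\right)\right) \left(3 + \sqrt{2} \cdot 3\right) = 37603 + \left(6 - 2\right) \left(3 + 3 \sqrt{2}\right) = 37603 + 4 \left(3 + 3 \sqrt{2}\right) = 37603 + \left(12 + 12 \sqrt{2}\right) = 37615 + 12 \sqrt{2}$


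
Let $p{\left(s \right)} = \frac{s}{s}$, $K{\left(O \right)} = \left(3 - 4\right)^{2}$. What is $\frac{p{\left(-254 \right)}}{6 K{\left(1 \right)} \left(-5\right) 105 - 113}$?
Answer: $- \frac{1}{3263} \approx -0.00030647$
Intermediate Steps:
$K{\left(O \right)} = 1$ ($K{\left(O \right)} = \left(-1\right)^{2} = 1$)
$p{\left(s \right)} = 1$
$\frac{p{\left(-254 \right)}}{6 K{\left(1 \right)} \left(-5\right) 105 - 113} = 1 \frac{1}{6 \cdot 1 \left(-5\right) 105 - 113} = 1 \frac{1}{6 \left(-5\right) 105 - 113} = 1 \frac{1}{\left(-30\right) 105 - 113} = 1 \frac{1}{-3150 - 113} = 1 \frac{1}{-3263} = 1 \left(- \frac{1}{3263}\right) = - \frac{1}{3263}$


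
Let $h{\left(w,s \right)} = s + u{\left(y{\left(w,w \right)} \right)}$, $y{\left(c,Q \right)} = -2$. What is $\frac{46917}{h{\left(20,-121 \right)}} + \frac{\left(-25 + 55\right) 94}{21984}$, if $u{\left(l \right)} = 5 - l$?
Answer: $- \frac{14320859}{34808} \approx -411.42$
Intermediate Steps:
$h{\left(w,s \right)} = 7 + s$ ($h{\left(w,s \right)} = s + \left(5 - -2\right) = s + \left(5 + 2\right) = s + 7 = 7 + s$)
$\frac{46917}{h{\left(20,-121 \right)}} + \frac{\left(-25 + 55\right) 94}{21984} = \frac{46917}{7 - 121} + \frac{\left(-25 + 55\right) 94}{21984} = \frac{46917}{-114} + 30 \cdot 94 \cdot \frac{1}{21984} = 46917 \left(- \frac{1}{114}\right) + 2820 \cdot \frac{1}{21984} = - \frac{15639}{38} + \frac{235}{1832} = - \frac{14320859}{34808}$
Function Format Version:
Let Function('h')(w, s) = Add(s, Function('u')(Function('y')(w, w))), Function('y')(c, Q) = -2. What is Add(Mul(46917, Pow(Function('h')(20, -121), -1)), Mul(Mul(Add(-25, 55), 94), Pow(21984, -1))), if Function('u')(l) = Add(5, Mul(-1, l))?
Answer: Rational(-14320859, 34808) ≈ -411.42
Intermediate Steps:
Function('h')(w, s) = Add(7, s) (Function('h')(w, s) = Add(s, Add(5, Mul(-1, -2))) = Add(s, Add(5, 2)) = Add(s, 7) = Add(7, s))
Add(Mul(46917, Pow(Function('h')(20, -121), -1)), Mul(Mul(Add(-25, 55), 94), Pow(21984, -1))) = Add(Mul(46917, Pow(Add(7, -121), -1)), Mul(Mul(Add(-25, 55), 94), Pow(21984, -1))) = Add(Mul(46917, Pow(-114, -1)), Mul(Mul(30, 94), Rational(1, 21984))) = Add(Mul(46917, Rational(-1, 114)), Mul(2820, Rational(1, 21984))) = Add(Rational(-15639, 38), Rational(235, 1832)) = Rational(-14320859, 34808)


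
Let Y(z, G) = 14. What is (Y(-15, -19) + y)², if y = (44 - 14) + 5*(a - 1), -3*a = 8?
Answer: 5929/9 ≈ 658.78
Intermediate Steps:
a = -8/3 (a = -⅓*8 = -8/3 ≈ -2.6667)
y = 35/3 (y = (44 - 14) + 5*(-8/3 - 1) = 30 + 5*(-11/3) = 30 - 55/3 = 35/3 ≈ 11.667)
(Y(-15, -19) + y)² = (14 + 35/3)² = (77/3)² = 5929/9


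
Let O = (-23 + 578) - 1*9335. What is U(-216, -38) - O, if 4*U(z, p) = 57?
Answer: 35177/4 ≈ 8794.3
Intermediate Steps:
U(z, p) = 57/4 (U(z, p) = (¼)*57 = 57/4)
O = -8780 (O = 555 - 9335 = -8780)
U(-216, -38) - O = 57/4 - 1*(-8780) = 57/4 + 8780 = 35177/4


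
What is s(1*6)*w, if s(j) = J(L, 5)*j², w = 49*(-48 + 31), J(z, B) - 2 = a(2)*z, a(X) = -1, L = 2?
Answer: 0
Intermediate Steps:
J(z, B) = 2 - z
w = -833 (w = 49*(-17) = -833)
s(j) = 0 (s(j) = (2 - 1*2)*j² = (2 - 2)*j² = 0*j² = 0)
s(1*6)*w = 0*(-833) = 0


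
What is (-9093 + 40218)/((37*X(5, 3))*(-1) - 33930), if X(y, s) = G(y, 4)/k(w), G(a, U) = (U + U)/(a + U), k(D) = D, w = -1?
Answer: -280125/305074 ≈ -0.91822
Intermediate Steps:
G(a, U) = 2*U/(U + a) (G(a, U) = (2*U)/(U + a) = 2*U/(U + a))
X(y, s) = -8/(4 + y) (X(y, s) = (2*4/(4 + y))/(-1) = (8/(4 + y))*(-1) = -8/(4 + y))
(-9093 + 40218)/((37*X(5, 3))*(-1) - 33930) = (-9093 + 40218)/((37*(-8/(4 + 5)))*(-1) - 33930) = 31125/((37*(-8/9))*(-1) - 33930) = 31125/(-296/9*(-1) - 33930) = 31125/(296/9 - 33930) = 31125/(-305074/9) = 31125*(-9/305074) = -280125/305074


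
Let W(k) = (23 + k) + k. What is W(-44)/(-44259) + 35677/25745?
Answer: 1580701768/1139447955 ≈ 1.3873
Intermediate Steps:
W(k) = 23 + 2*k
W(-44)/(-44259) + 35677/25745 = (23 + 2*(-44))/(-44259) + 35677/25745 = (23 - 88)*(-1/44259) + 35677*(1/25745) = -65*(-1/44259) + 35677/25745 = 65/44259 + 35677/25745 = 1580701768/1139447955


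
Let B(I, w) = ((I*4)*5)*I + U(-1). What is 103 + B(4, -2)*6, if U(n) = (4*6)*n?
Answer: 1879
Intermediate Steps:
U(n) = 24*n
B(I, w) = -24 + 20*I² (B(I, w) = ((I*4)*5)*I + 24*(-1) = ((4*I)*5)*I - 24 = (20*I)*I - 24 = 20*I² - 24 = -24 + 20*I²)
103 + B(4, -2)*6 = 103 + (-24 + 20*4²)*6 = 103 + (-24 + 20*16)*6 = 103 + (-24 + 320)*6 = 103 + 296*6 = 103 + 1776 = 1879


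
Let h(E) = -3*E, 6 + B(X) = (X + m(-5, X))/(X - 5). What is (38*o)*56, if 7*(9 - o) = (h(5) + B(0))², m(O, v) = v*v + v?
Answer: -114912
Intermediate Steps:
m(O, v) = v + v² (m(O, v) = v² + v = v + v²)
B(X) = -6 + (X + X*(1 + X))/(-5 + X) (B(X) = -6 + (X + X*(1 + X))/(X - 5) = -6 + (X + X*(1 + X))/(-5 + X))
o = -54 (o = 9 - (-3*5 + (30 + 0² - 4*0)/(-5 + 0))²/7 = 9 - (-15 + (30 + 0 + 0)/(-5))²/7 = 9 - (-15 - ⅕*30)²/7 = 9 - (-15 - 6)²/7 = 9 - ⅐*(-21)² = 9 - ⅐*441 = 9 - 63 = -54)
(38*o)*56 = (38*(-54))*56 = -2052*56 = -114912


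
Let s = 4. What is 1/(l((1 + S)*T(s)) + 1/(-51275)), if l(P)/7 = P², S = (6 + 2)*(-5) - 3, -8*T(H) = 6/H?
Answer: 3281600/1424573261 ≈ 0.0023036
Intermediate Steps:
T(H) = -3/(4*H)
S = -43 (S = 8*(-5) - 3 = -40 - 3 = -43)
l(P) = 7*P²
1/(l((1 + S)*T(s)) + 1/(-51275)) = 1/(7*((1 - 43)*(-¾/4))² + 1/(-51275)) = 1/(7*(-(-63)/(2*4))² - 1/51275) = 1/(7*(-42*(-3/16))² - 1/51275) = 1/(7*(63/8)² - 1/51275) = 1/(7*(3969/64) - 1/51275) = 1/(27783/64 - 1/51275) = 1/(1424573261/3281600) = 3281600/1424573261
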